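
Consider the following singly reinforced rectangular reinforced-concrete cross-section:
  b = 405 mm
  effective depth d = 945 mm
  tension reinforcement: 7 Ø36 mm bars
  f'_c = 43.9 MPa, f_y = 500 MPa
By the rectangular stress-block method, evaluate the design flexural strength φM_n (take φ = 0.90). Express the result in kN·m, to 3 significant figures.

φM_n ≈ 2650 kN·m

A_s = 7 × 1018 = 7126 mm².
T = A_s f_y = 7126 × 500 = 3563000 N = 3563 kN.
From C = T: a = T/(0.85 f'_c b) = 3563000/(0.85 × 43.9 × 405) = 235.76 mm.
M_n = T(d − a/2) = 3563 kN × (945 − 117.88) mm = 2947.03 kN·m.
φM_n = 0.90 × 2947.03 = 2652.33 kN·m.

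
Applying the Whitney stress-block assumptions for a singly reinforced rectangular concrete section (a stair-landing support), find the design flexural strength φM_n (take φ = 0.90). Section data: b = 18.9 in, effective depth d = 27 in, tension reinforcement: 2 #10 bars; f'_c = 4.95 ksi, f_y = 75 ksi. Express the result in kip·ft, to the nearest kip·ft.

A_s = 2 × 1.27 = 2.54 in².
T = A_s f_y = 2.54 × 75 = 190.5 kips.
a = T/(0.85 f'_c b) = 190.5/(0.85 × 4.95 × 18.9) = 2.396 in.
M_n = T(d − a/2) = 190.5 × (27 − 1.198) = 4915.3 kip·in = 4915.3/12 = 409.61 kip·ft.
φM_n = 0.90 × 409.61 = 368.65 kip·ft.

φM_n ≈ 369 kip·ft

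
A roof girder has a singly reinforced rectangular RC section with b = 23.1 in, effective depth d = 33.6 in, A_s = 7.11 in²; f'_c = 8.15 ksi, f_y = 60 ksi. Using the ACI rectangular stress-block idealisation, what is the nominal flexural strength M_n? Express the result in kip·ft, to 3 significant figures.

M_n ≈ 1150 kip·ft

T = A_s f_y = 7.11 × 60 = 426.6 kips.
a = T/(0.85 f'_c b) = 426.6/(0.85 × 8.15 × 23.1) = 2.666 in.
M_n = T(d − a/2) = 426.6 × (33.6 − 1.333) = 13765.1 kip·in = 13765.1/12 = 1147.09 kip·ft.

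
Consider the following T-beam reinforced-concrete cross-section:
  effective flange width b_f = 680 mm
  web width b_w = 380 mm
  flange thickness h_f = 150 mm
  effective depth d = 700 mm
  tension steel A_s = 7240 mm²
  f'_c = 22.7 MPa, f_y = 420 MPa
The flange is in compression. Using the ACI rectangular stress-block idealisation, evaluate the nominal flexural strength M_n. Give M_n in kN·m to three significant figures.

M_n ≈ 1740 kN·m

Tension: T = A_s f_y = 7240 × 420 = 3040800 N.
Try a within the flange: a = T/(0.85 f'_c b_f) = 3040800/(0.85 × 22.7 × 680) = 231.76 mm.
a = 231.76 > h_f = 150 mm: the block extends into the web. Split into flange-overhang and web parts.
C_f = 0.85 f'_c (b_f − b_w) h_f = 0.85 × 22.7 × (680 − 380) × 150 = 868275 N.
Remaining web compression depth: a_w = (T − C_f)/(0.85 f'_c b_w) = (3040800 − 868275)/(0.85 × 22.7 × 380) = 296.30 mm.
M_n = C_f(d − h_f/2) + (T − C_f)(d − a_w/2) = 868275 × (700 − 75) + 2172525 × (700 − 148.15) = 542.67 + 1198.91 = 1741.58 × 10⁶ N·mm.
M_n = 1741.58 kN·m.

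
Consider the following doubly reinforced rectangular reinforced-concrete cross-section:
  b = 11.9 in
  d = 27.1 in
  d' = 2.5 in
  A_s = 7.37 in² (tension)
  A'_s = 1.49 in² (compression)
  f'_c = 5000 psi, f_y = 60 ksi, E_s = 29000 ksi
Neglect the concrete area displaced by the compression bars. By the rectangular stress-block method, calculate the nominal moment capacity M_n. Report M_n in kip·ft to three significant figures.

M_n ≈ 877 kip·ft

Assume both steels yield.
a = (A_s − A'_s) f_y/(0.85 f'_c b) = (7.37 − 1.49) × 60/(0.85 × 5 × 11.9) = 6.976 in.
c = a/β₁ = 6.976/0.8 = 8.720 in; ε'_s = 0.003(c − d')/c = 0.0021 ≥ ε_y = 0.0021, so the compression steel yields.
M_n = (A_s − A'_s) f_y (d − a/2) + A'_s f_y (d − d') = 352.8 × (27.1 − 3.488) + 89.4 × (27.1 − 2.5) = 8330.3 + 2199.2 = 10529.5 kip·in = 10529.5/12 = 877.46 kip·ft.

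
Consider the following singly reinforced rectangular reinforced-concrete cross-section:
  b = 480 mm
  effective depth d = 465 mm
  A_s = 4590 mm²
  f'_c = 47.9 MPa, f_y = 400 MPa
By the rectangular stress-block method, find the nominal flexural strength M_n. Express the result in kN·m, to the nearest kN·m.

T = A_s f_y = 4590 × 400 = 1836000 N = 1836 kN.
From C = T: a = T/(0.85 f'_c b) = 1836000/(0.85 × 47.9 × 480) = 93.95 mm.
M_n = T(d − a/2) = 1836 kN × (465 − 46.975) mm = 767.49 kN·m.

M_n ≈ 767 kN·m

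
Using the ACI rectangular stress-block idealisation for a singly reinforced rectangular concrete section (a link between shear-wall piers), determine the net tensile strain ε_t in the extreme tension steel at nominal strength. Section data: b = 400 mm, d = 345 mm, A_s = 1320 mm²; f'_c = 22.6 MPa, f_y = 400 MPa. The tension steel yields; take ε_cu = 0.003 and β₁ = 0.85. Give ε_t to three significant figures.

a = A_s f_y/(0.85 f'_c b) = 68.71 mm.
β₁ = 0.85, so c = a/β₁ = 68.71/0.85 = 80.84 mm.
From the linear strain diagram with ε_cu = 0.003: ε_t = 0.003 (d − c)/c = 0.003 × (345 − 80.84)/80.84 = 0.00980.
Since ε_t ≥ 0.005, the section is tension-controlled.

ε_t ≈ 0.00980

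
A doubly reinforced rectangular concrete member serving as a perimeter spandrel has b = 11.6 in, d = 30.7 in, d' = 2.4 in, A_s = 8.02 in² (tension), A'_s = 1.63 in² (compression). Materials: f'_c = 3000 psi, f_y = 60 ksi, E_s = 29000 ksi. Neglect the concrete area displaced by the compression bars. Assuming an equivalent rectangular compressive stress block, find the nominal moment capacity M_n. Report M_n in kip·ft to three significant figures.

M_n ≈ 1000 kip·ft

Assume both steels yield.
a = (A_s − A'_s) f_y/(0.85 f'_c b) = (8.02 − 1.63) × 60/(0.85 × 3 × 11.6) = 12.961 in.
c = a/β₁ = 12.961/0.85 = 15.248 in; ε'_s = 0.003(c − d')/c = 0.0025 ≥ ε_y = 0.0021, so the compression steel yields.
M_n = (A_s − A'_s) f_y (d − a/2) + A'_s f_y (d − d') = 383.4 × (30.7 − 6.4805) + 97.8 × (30.7 − 2.4) = 9285.8 + 2767.7 = 12053.5 kip·in = 12053.5/12 = 1004.46 kip·ft.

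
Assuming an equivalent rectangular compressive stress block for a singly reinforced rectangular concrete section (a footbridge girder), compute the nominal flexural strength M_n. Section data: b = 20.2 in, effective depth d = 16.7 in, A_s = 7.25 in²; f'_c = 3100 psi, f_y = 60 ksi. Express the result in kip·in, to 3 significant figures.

T = A_s f_y = 7.25 × 60 = 435 kips.
a = T/(0.85 f'_c b) = 435/(0.85 × 3.1 × 20.2) = 8.173 in.
M_n = T(d − a/2) = 435 × (16.7 − 4.0865) = 5486.9 kip·in.

M_n ≈ 5490 kip·in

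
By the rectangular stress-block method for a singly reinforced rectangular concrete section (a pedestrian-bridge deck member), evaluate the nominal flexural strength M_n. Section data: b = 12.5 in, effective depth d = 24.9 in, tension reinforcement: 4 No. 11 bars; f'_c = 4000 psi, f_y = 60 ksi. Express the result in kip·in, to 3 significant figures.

A_s = 4 × 1.56 = 6.24 in².
T = A_s f_y = 6.24 × 60 = 374.4 kips.
a = T/(0.85 f'_c b) = 374.4/(0.85 × 4 × 12.5) = 8.809 in.
M_n = T(d − a/2) = 374.4 × (24.9 − 4.4045) = 7673.5 kip·in.

M_n ≈ 7670 kip·in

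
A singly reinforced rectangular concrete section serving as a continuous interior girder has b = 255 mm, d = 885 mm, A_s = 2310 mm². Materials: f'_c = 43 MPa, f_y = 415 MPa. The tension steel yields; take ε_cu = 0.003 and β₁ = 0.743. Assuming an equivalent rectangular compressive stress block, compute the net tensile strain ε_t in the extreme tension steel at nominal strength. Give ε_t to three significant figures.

ε_t ≈ 0.0162

a = A_s f_y/(0.85 f'_c b) = 102.86 mm.
β₁ = 0.743, so c = a/β₁ = 102.86/0.743 = 138.44 mm.
From the linear strain diagram with ε_cu = 0.003: ε_t = 0.003 (d − c)/c = 0.003 × (885 − 138.44)/138.44 = 0.0162.
Since ε_t ≥ 0.005, the section is tension-controlled.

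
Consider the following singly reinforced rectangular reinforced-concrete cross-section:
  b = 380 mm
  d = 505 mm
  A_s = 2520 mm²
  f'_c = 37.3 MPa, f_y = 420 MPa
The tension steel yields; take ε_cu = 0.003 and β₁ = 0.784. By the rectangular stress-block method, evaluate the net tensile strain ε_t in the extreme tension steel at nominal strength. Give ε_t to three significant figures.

a = A_s f_y/(0.85 f'_c b) = 87.85 mm.
β₁ = 0.784, so c = a/β₁ = 87.85/0.784 = 112.05 mm.
From the linear strain diagram with ε_cu = 0.003: ε_t = 0.003 (d − c)/c = 0.003 × (505 − 112.05)/112.05 = 0.0105.
Since ε_t ≥ 0.005, the section is tension-controlled.

ε_t ≈ 0.0105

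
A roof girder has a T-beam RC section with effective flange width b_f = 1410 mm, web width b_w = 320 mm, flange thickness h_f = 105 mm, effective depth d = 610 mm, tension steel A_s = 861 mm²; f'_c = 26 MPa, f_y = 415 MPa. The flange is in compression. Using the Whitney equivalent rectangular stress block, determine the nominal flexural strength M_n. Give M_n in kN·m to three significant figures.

M_n ≈ 216 kN·m

Tension: T = A_s f_y = 861 × 415 = 357315 N.
Try a within the flange: a = T/(0.85 f'_c b_f) = 357315/(0.85 × 26 × 1410) = 11.47 mm.
Since a = 11.47 ≤ h_f = 105 mm, the stress block lies entirely in the flange; analyse as a rectangular beam of width b_f.
M_n = T(d − a/2) = 357315 × (610 − 5.735) = 215.91 × 10⁶ N·mm.
M_n = 215.91 kN·m.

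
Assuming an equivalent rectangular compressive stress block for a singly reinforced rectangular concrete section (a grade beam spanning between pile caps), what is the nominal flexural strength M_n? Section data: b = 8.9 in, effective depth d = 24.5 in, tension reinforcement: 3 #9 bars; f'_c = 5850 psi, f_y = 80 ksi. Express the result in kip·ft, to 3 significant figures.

M_n ≈ 436 kip·ft

A_s = 3 × 1 = 3 in².
T = A_s f_y = 3 × 80 = 240 kips.
a = T/(0.85 f'_c b) = 240/(0.85 × 5.85 × 8.9) = 5.423 in.
M_n = T(d − a/2) = 240 × (24.5 − 2.7115) = 5229.2 kip·in = 5229.2/12 = 435.77 kip·ft.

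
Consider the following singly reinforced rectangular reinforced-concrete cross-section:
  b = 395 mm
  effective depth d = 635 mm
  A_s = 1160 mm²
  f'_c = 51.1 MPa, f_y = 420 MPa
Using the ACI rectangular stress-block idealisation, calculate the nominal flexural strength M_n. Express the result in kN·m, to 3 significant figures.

T = A_s f_y = 1160 × 420 = 487200 N = 487.2 kN.
From C = T: a = T/(0.85 f'_c b) = 487200/(0.85 × 51.1 × 395) = 28.40 mm.
M_n = T(d − a/2) = 487.2 kN × (635 − 14.2) mm = 302.45 kN·m.

M_n ≈ 302 kN·m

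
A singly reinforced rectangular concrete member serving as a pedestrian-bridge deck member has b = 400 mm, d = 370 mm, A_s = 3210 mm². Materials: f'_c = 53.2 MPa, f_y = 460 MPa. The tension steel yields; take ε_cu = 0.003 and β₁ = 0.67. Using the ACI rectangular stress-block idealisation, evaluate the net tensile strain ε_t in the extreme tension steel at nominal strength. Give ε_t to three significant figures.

a = A_s f_y/(0.85 f'_c b) = 81.63 mm.
β₁ = 0.67, so c = a/β₁ = 81.63/0.67 = 121.84 mm.
From the linear strain diagram with ε_cu = 0.003: ε_t = 0.003 (d − c)/c = 0.003 × (370 − 121.84)/121.84 = 0.00611.
Since ε_t ≥ 0.005, the section is tension-controlled.

ε_t ≈ 0.00611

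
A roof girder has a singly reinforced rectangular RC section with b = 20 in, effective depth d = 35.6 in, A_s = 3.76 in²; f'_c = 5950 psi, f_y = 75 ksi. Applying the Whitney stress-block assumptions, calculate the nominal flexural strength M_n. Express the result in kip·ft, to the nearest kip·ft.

M_n ≈ 804 kip·ft

T = A_s f_y = 3.76 × 75 = 282 kips.
a = T/(0.85 f'_c b) = 282/(0.85 × 5.95 × 20) = 2.788 in.
M_n = T(d − a/2) = 282 × (35.6 − 1.394) = 9646.1 kip·in = 9646.1/12 = 803.84 kip·ft.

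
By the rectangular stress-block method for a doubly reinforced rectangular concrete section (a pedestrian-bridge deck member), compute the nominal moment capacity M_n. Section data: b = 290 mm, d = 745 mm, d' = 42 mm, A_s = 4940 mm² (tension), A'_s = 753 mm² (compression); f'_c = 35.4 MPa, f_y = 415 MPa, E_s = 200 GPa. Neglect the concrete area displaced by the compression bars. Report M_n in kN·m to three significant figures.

M_n ≈ 1340 kN·m

Assume both tension and compression steel yield.
Net tension couple steel: A_s − A'_s = 4187 mm².
a = (A_s − A'_s) f_y / (0.85 f'_c b) = 1737605/(0.85 × 35.4 × 290) = 199.13 mm.
c = a/β₁ = 199.13/0.797 = 249.85 mm; ε'_s = 0.003(c − d')/c = 0.0025 ≥ f_y/E_s = 0.0021, so compression steel does yield.
M_n = (A_s − A'_s) f_y (d − a/2) + A'_s f_y (d − d') = [1737605 × (745 − 99.565) + 312495 × (745 − 42)] × 10⁻⁶ = 1121.51 + 219.68 = 1341.19 kN·m.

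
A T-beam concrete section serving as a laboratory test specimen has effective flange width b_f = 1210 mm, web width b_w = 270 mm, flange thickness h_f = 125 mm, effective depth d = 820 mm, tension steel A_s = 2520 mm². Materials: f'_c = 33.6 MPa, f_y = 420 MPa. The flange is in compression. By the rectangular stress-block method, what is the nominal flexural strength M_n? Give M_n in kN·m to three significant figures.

M_n ≈ 852 kN·m

Tension: T = A_s f_y = 2520 × 420 = 1058400 N.
Try a within the flange: a = T/(0.85 f'_c b_f) = 1058400/(0.85 × 33.6 × 1210) = 30.63 mm.
Since a = 30.63 ≤ h_f = 125 mm, the stress block lies entirely in the flange; analyse as a rectangular beam of width b_f.
M_n = T(d − a/2) = 1058400 × (820 − 15.315) = 851.68 × 10⁶ N·mm.
M_n = 851.68 kN·m.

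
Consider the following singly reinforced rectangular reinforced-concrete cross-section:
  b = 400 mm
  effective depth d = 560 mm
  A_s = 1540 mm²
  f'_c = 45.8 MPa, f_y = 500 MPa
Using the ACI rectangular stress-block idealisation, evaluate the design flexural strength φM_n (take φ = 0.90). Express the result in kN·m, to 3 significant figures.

T = A_s f_y = 1540 × 500 = 770000 N = 770 kN.
From C = T: a = T/(0.85 f'_c b) = 770000/(0.85 × 45.8 × 400) = 49.45 mm.
M_n = T(d − a/2) = 770 kN × (560 − 24.725) mm = 412.16 kN·m.
φM_n = 0.90 × 412.16 = 370.94 kN·m.

φM_n ≈ 371 kN·m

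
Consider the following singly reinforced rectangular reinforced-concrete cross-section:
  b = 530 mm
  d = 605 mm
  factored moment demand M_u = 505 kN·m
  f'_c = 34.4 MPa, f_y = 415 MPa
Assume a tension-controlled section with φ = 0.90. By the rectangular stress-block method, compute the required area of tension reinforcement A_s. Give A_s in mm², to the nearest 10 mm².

M_n = M_u/φ = 505/0.90 = 561.111 kN·m.
With M_n = 0.85 f'_c a b (d − a/2), solve the quadratic for a:
a = d − √(d² − 2M_n/(0.85 f'_c b)) = 605 − √(605² − 2 × 561.111×10⁶/(0.85 × 34.4 × 530)) = 63.14 mm.
A_s = 0.85 f'_c a b / f_y = 0.85 × 34.4 × 63.14 × 530 / 415 = 2357.8 mm².

A_s ≈ 2360 mm²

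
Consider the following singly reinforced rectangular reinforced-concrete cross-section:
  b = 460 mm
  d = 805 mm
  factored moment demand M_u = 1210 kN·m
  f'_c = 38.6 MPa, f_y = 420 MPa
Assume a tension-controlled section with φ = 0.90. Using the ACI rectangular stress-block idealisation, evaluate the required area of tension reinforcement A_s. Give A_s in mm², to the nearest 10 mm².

M_n = M_u/φ = 1210/0.90 = 1344.44 kN·m.
With M_n = 0.85 f'_c a b (d − a/2), solve the quadratic for a:
a = d − √(d² − 2M_n/(0.85 f'_c b)) = 805 − √(805² − 2 × 1344.44×10⁶/(0.85 × 38.6 × 460)) = 119.53 mm.
A_s = 0.85 f'_c a b / f_y = 0.85 × 38.6 × 119.53 × 460 / 420 = 4295.3 mm².

A_s ≈ 4300 mm²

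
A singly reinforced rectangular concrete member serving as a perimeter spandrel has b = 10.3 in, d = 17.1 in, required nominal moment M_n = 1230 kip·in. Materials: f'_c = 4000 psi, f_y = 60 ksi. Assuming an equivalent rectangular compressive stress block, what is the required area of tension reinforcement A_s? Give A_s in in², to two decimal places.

From M_n = 0.85 f'_c a b (d − a/2):
a = d − √(d² − 2M_n/(0.85 f'_c b)) = 17.1 − √(17.1² − 2 × 1230/(0.85 × 4 × 10.3)) = 2.195 in.
A_s = 0.85 f'_c a b / f_y = 0.85 × 4 × 2.195 × 10.3 / 60 = 1.281 in².

A_s ≈ 1.28 in²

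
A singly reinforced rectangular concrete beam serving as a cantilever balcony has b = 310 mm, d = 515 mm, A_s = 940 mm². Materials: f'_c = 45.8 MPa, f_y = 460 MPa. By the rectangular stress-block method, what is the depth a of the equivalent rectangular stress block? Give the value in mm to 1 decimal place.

a ≈ 35.8 mm

T = A_s f_y = 940 × 460 = 432400 N = 432.4 kN.
Setting C = 0.85 f'_c a b equal to T: a = 432400/(0.85 × 45.8 × 310) = 35.8 mm.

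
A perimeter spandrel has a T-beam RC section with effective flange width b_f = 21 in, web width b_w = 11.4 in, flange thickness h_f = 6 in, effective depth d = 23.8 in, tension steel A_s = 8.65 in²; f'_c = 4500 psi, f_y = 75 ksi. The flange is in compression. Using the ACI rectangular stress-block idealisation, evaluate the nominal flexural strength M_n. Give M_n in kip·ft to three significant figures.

Tension: T = A_s f_y = 8.65 × 75 = 648.75 kips.
Try a within the flange: a = T/(0.85 f'_c b_f) = 648.75/(0.85 × 4.5 × 21) = 8.077 in.
a = 8.077 > h_f = 6 in: the block extends into the web. Split into flange-overhang and web parts.
C_f = 0.85 f'_c (b_f − b_w) h_f = 0.85 × 4.5 × (21 − 11.4) × 6 = 220.3 kips.
Remaining web compression depth: a_w = (T − C_f)/(0.85 f'_c b_w) = (648.75 − 220.3)/(0.85 × 4.5 × 11.4) = 9.826 in.
M_n = C_f(d − h_f/2) + (T − C_f)(d − a_w/2) = 220.3 × (23.8 − 3) + 428.45 × (23.8 − 4.913) = 4582.2 + 8092.1 = 12674.3 kip·in.
M_n = 12674.3/12 = 1056.19 kip·ft.

M_n ≈ 1060 kip·ft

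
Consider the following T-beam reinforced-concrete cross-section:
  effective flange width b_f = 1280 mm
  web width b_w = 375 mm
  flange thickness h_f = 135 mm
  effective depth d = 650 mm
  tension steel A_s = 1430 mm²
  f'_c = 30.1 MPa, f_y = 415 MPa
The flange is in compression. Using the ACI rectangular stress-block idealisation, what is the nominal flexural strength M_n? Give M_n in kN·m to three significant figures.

Tension: T = A_s f_y = 1430 × 415 = 593450 N.
Try a within the flange: a = T/(0.85 f'_c b_f) = 593450/(0.85 × 30.1 × 1280) = 18.12 mm.
Since a = 18.12 ≤ h_f = 135 mm, the stress block lies entirely in the flange; analyse as a rectangular beam of width b_f.
M_n = T(d − a/2) = 593450 × (650 − 9.06) = 380.37 × 10⁶ N·mm.
M_n = 380.37 kN·m.

M_n ≈ 380 kN·m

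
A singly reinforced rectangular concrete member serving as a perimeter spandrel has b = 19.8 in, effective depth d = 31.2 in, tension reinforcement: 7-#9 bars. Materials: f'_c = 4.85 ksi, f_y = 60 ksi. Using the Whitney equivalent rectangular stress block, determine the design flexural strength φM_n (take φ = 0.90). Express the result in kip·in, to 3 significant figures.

A_s = 7 × 1 = 7 in².
T = A_s f_y = 7 × 60 = 420 kips.
a = T/(0.85 f'_c b) = 420/(0.85 × 4.85 × 19.8) = 5.145 in.
M_n = T(d − a/2) = 420 × (31.2 − 2.5725) = 12023.6 kip·in.
φM_n = 0.90 × 12023.6 = 10821.2 kip·in.

φM_n ≈ 10800 kip·in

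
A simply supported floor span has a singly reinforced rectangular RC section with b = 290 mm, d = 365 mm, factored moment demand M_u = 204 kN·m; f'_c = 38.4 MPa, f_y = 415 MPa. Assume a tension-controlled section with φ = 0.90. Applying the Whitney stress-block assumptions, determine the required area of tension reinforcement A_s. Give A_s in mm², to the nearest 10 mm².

A_s ≈ 1660 mm²

M_n = M_u/φ = 204/0.90 = 226.667 kN·m.
With M_n = 0.85 f'_c a b (d − a/2), solve the quadratic for a:
a = d − √(d² − 2M_n/(0.85 f'_c b)) = 365 − √(365² − 2 × 226.667×10⁶/(0.85 × 38.4 × 290)) = 72.88 mm.
A_s = 0.85 f'_c a b / f_y = 0.85 × 38.4 × 72.88 × 290 / 415 = 1662.3 mm².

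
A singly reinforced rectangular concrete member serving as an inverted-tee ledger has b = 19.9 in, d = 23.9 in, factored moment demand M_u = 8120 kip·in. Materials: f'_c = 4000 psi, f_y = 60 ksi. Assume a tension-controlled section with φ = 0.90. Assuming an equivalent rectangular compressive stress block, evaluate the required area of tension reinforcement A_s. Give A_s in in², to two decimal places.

M_n = M_u/φ = 8120/0.90 = 9022.22 kip·in.
From M_n = 0.85 f'_c a b (d − a/2):
a = d − √(d² − 2M_n/(0.85 f'_c b)) = 23.9 − √(23.9² − 2 × 9022.22/(0.85 × 4 × 19.9)) = 6.450 in.
A_s = 0.85 f'_c a b / f_y = 0.85 × 4 × 6.450 × 19.9 / 60 = 7.273 in².

A_s ≈ 7.27 in²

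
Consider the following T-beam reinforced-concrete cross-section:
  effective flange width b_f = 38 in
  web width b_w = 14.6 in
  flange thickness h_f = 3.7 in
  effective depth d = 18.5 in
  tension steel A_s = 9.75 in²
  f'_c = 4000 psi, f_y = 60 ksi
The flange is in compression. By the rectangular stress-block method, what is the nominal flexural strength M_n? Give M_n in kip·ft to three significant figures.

M_n ≈ 786 kip·ft

Tension: T = A_s f_y = 9.75 × 60 = 585 kips.
Try a within the flange: a = T/(0.85 f'_c b_f) = 585/(0.85 × 4 × 38) = 4.528 in.
a = 4.528 > h_f = 3.7 in: the block extends into the web. Split into flange-overhang and web parts.
C_f = 0.85 f'_c (b_f − b_w) h_f = 0.85 × 4 × (38 − 14.6) × 3.7 = 294.4 kips.
Remaining web compression depth: a_w = (T − C_f)/(0.85 f'_c b_w) = (585 − 294.4)/(0.85 × 4 × 14.6) = 5.854 in.
M_n = C_f(d − h_f/2) + (T − C_f)(d − a_w/2) = 294.4 × (18.5 − 1.85) + 290.6 × (18.5 − 2.927) = 4901.8 + 4525.5 = 9427.3 kip·in.
M_n = 9427.3/12 = 785.61 kip·ft.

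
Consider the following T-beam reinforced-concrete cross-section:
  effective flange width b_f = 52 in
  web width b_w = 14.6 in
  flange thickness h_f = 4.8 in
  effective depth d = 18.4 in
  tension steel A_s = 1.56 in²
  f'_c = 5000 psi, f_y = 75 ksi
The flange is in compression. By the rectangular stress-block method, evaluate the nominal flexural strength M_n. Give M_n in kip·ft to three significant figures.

Tension: T = A_s f_y = 1.56 × 75 = 117 kips.
Try a within the flange: a = T/(0.85 f'_c b_f) = 117/(0.85 × 5 × 52) = 0.529 in.
Since a = 0.529 ≤ h_f = 4.8 in, the stress block lies entirely in the flange; analyse as a rectangular beam of width b_f.
M_n = T(d − a/2) = 117 × (18.4 − 0.2645) = 2121.9 kip·in.
M_n = 2121.9/12 = 176.83 kip·ft.

M_n ≈ 177 kip·ft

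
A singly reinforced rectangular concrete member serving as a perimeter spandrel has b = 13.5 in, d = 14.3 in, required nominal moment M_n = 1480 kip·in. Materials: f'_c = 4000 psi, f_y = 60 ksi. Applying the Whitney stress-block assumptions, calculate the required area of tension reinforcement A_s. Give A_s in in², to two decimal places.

From M_n = 0.85 f'_c a b (d − a/2):
a = d − √(d² − 2M_n/(0.85 f'_c b)) = 14.3 − √(14.3² − 2 × 1480/(0.85 × 4 × 13.5)) = 2.468 in.
A_s = 0.85 f'_c a b / f_y = 0.85 × 4 × 2.468 × 13.5 / 60 = 1.888 in².

A_s ≈ 1.89 in²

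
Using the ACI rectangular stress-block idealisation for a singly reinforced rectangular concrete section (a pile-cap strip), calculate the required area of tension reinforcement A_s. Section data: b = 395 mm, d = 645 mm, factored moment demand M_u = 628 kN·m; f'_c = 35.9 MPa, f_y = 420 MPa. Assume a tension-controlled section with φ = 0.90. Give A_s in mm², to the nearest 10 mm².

A_s ≈ 2790 mm²

M_n = M_u/φ = 628/0.90 = 697.778 kN·m.
With M_n = 0.85 f'_c a b (d − a/2), solve the quadratic for a:
a = d − √(d² − 2M_n/(0.85 f'_c b)) = 645 − √(645² − 2 × 697.778×10⁶/(0.85 × 35.9 × 395)) = 97.05 mm.
A_s = 0.85 f'_c a b / f_y = 0.85 × 35.9 × 97.05 × 395 / 420 = 2785.2 mm².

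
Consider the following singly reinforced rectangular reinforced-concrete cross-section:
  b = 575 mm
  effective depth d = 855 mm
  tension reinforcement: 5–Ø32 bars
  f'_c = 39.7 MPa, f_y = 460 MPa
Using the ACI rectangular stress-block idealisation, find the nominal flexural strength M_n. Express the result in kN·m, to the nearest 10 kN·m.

M_n ≈ 1490 kN·m

A_s = 5 × 804 = 4020 mm².
T = A_s f_y = 4020 × 460 = 1849200 N = 1849.2 kN.
From C = T: a = T/(0.85 f'_c b) = 1849200/(0.85 × 39.7 × 575) = 95.30 mm.
M_n = T(d − a/2) = 1849.2 kN × (855 − 47.65) mm = 1492.95 kN·m.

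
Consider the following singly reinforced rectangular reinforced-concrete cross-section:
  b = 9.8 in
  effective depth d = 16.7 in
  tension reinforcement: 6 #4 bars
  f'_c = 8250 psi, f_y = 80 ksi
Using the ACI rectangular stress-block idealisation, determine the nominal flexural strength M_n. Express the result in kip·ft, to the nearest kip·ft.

M_n ≈ 128 kip·ft

A_s = 6 × 0.2 = 1.2 in².
T = A_s f_y = 1.2 × 80 = 96 kips.
a = T/(0.85 f'_c b) = 96/(0.85 × 8.25 × 9.8) = 1.397 in.
M_n = T(d − a/2) = 96 × (16.7 − 0.6985) = 1536.1 kip·in = 1536.1/12 = 128.01 kip·ft.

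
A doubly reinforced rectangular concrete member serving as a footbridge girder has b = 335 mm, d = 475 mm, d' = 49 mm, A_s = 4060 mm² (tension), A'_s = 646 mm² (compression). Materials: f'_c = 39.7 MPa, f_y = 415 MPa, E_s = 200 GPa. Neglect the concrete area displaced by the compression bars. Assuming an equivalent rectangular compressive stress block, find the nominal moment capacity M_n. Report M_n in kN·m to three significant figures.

Assume both tension and compression steel yield.
Net tension couple steel: A_s − A'_s = 3414 mm².
a = (A_s − A'_s) f_y / (0.85 f'_c b) = 1416810/(0.85 × 39.7 × 335) = 125.33 mm.
c = a/β₁ = 125.33/0.766 = 163.62 mm; ε'_s = 0.003(c − d')/c = 0.0021 ≥ f_y/E_s = 0.0021, so compression steel does yield.
M_n = (A_s − A'_s) f_y (d − a/2) + A'_s f_y (d − d') = [1416810 × (475 − 62.665) + 268090 × (475 − 49)] × 10⁻⁶ = 584.20 + 114.21 = 698.41 kN·m.

M_n ≈ 698 kN·m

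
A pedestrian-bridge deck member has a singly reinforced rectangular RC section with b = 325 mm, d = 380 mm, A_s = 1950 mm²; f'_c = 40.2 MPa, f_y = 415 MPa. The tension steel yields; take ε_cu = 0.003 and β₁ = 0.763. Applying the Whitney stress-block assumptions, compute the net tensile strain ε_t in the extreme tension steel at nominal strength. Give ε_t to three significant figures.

a = A_s f_y/(0.85 f'_c b) = 72.87 mm.
β₁ = 0.763, so c = a/β₁ = 72.87/0.763 = 95.50 mm.
From the linear strain diagram with ε_cu = 0.003: ε_t = 0.003 (d − c)/c = 0.003 × (380 − 95.50)/95.50 = 0.00894.
Since ε_t ≥ 0.005, the section is tension-controlled.

ε_t ≈ 0.00894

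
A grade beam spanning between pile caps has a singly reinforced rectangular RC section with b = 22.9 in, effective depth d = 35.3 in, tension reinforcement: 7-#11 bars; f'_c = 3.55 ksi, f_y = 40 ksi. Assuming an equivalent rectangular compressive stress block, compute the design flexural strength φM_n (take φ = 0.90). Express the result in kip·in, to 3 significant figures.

φM_n ≈ 12600 kip·in

A_s = 7 × 1.56 = 10.92 in².
T = A_s f_y = 10.92 × 40 = 436.8 kips.
a = T/(0.85 f'_c b) = 436.8/(0.85 × 3.55 × 22.9) = 6.321 in.
M_n = T(d − a/2) = 436.8 × (35.3 − 3.1605) = 14038.5 kip·in.
φM_n = 0.90 × 14038.5 = 12634.7 kip·in.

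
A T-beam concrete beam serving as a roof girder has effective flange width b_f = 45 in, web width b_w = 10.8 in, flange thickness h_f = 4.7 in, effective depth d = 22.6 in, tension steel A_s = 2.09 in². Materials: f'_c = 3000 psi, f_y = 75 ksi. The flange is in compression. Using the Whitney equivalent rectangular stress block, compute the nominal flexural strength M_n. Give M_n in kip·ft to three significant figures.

Tension: T = A_s f_y = 2.09 × 75 = 156.75 kips.
Try a within the flange: a = T/(0.85 f'_c b_f) = 156.75/(0.85 × 3 × 45) = 1.366 in.
Since a = 1.366 ≤ h_f = 4.7 in, the stress block lies entirely in the flange; analyse as a rectangular beam of width b_f.
M_n = T(d − a/2) = 156.75 × (22.6 − 0.683) = 3435.5 kip·in.
M_n = 3435.5/12 = 286.29 kip·ft.

M_n ≈ 286 kip·ft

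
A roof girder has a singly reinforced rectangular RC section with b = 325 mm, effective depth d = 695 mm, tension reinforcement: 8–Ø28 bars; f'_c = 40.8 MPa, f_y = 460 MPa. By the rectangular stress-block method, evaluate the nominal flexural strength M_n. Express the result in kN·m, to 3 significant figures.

A_s = 8 × 616 = 4928 mm².
T = A_s f_y = 4928 × 460 = 2266880 N = 2266.88 kN.
From C = T: a = T/(0.85 f'_c b) = 2266880/(0.85 × 40.8 × 325) = 201.13 mm.
M_n = T(d − a/2) = 2266.88 kN × (695 − 100.565) mm = 1347.51 kN·m.

M_n ≈ 1350 kN·m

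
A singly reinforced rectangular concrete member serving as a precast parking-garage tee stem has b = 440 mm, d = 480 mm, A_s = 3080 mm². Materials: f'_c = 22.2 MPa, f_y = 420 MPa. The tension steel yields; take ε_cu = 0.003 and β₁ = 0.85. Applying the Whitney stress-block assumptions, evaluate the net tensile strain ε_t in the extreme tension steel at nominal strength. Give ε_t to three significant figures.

a = A_s f_y/(0.85 f'_c b) = 155.80 mm.
β₁ = 0.85, so c = a/β₁ = 155.80/0.85 = 183.29 mm.
From the linear strain diagram with ε_cu = 0.003: ε_t = 0.003 (d − c)/c = 0.003 × (480 − 183.29)/183.29 = 0.00486.
ε_t is between 0.004 and 0.005 — transition zone.

ε_t ≈ 0.00486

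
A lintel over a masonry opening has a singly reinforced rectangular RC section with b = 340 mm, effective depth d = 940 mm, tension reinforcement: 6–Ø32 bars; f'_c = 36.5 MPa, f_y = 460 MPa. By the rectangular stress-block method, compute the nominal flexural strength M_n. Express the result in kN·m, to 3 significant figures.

A_s = 6 × 804 = 4824 mm².
T = A_s f_y = 4824 × 460 = 2219040 N = 2219.04 kN.
From C = T: a = T/(0.85 f'_c b) = 2219040/(0.85 × 36.5 × 340) = 210.37 mm.
M_n = T(d − a/2) = 2219.04 kN × (940 − 105.185) mm = 1852.49 kN·m.

M_n ≈ 1850 kN·m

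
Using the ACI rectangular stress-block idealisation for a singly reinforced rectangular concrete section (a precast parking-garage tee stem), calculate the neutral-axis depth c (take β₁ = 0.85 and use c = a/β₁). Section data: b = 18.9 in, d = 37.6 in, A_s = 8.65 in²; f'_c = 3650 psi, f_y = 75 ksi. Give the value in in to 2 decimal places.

T = A_s f_y = 8.65 × 75 = 648.75 kips.
a = T/(0.85 f'_c b) = 648.75/(0.85 × 3.65 × 18.9) = 11.0638 in.
With β₁ = 0.85, c = a/β₁ = 11.0638/0.85 = 13.02 in.

c ≈ 13.02 in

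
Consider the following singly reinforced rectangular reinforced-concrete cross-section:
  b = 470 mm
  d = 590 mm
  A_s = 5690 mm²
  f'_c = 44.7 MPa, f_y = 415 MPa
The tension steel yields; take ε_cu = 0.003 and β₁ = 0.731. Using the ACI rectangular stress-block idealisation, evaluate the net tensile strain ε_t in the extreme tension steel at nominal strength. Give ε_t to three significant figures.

ε_t ≈ 0.00678

a = A_s f_y/(0.85 f'_c b) = 132.23 mm.
β₁ = 0.731, so c = a/β₁ = 132.23/0.731 = 180.89 mm.
From the linear strain diagram with ε_cu = 0.003: ε_t = 0.003 (d − c)/c = 0.003 × (590 − 180.89)/180.89 = 0.00678.
Since ε_t ≥ 0.005, the section is tension-controlled.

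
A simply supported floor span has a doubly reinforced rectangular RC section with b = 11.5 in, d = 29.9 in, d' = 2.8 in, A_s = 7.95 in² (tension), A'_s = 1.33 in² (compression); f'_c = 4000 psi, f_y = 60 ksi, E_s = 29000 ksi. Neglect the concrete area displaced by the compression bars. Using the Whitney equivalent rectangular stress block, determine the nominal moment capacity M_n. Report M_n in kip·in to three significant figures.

M_n ≈ 12000 kip·in

Assume both steels yield.
a = (A_s − A'_s) f_y/(0.85 f'_c b) = (7.95 − 1.33) × 60/(0.85 × 4 × 11.5) = 10.159 in.
c = a/β₁ = 10.159/0.85 = 11.952 in; ε'_s = 0.003(c − d')/c = 0.0023 ≥ ε_y = 0.0021, so the compression steel yields.
M_n = (A_s − A'_s) f_y (d − a/2) + A'_s f_y (d − d') = 397.2 × (29.9 − 5.0795) + 79.8 × (29.9 − 2.8) = 9858.7 + 2162.6 = 12021.3 kip·in.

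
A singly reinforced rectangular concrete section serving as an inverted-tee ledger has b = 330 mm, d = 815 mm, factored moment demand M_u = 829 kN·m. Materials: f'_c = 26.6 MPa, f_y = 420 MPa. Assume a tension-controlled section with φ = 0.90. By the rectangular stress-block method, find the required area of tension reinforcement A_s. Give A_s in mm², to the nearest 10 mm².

A_s ≈ 3000 mm²

M_n = M_u/φ = 829/0.90 = 921.111 kN·m.
With M_n = 0.85 f'_c a b (d − a/2), solve the quadratic for a:
a = d − √(d² − 2M_n/(0.85 f'_c b)) = 815 − √(815² − 2 × 921.111×10⁶/(0.85 × 26.6 × 330)) = 169.00 mm.
A_s = 0.85 f'_c a b / f_y = 0.85 × 26.6 × 169.00 × 330 / 420 = 3002.3 mm².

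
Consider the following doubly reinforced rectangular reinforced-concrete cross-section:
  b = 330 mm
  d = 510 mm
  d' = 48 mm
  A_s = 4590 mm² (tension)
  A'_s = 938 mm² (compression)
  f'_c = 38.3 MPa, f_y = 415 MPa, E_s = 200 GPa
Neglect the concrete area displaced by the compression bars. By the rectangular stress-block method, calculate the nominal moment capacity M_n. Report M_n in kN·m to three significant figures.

Assume both tension and compression steel yield.
Net tension couple steel: A_s − A'_s = 3652 mm².
a = (A_s − A'_s) f_y / (0.85 f'_c b) = 1515580/(0.85 × 38.3 × 330) = 141.07 mm.
c = a/β₁ = 141.07/0.776 = 181.79 mm; ε'_s = 0.003(c − d')/c = 0.0022 ≥ f_y/E_s = 0.0021, so compression steel does yield.
M_n = (A_s − A'_s) f_y (d − a/2) + A'_s f_y (d − d') = [1515580 × (510 − 70.535) + 389270 × (510 − 48)] × 10⁻⁶ = 666.04 + 179.84 = 845.88 kN·m.

M_n ≈ 846 kN·m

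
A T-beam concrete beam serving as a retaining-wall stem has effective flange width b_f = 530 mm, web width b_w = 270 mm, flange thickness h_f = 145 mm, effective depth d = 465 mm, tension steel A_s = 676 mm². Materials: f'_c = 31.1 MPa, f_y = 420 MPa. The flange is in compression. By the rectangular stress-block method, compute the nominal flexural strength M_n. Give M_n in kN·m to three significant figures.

Tension: T = A_s f_y = 676 × 420 = 283920 N.
Try a within the flange: a = T/(0.85 f'_c b_f) = 283920/(0.85 × 31.1 × 530) = 20.26 mm.
Since a = 20.26 ≤ h_f = 145 mm, the stress block lies entirely in the flange; analyse as a rectangular beam of width b_f.
M_n = T(d − a/2) = 283920 × (465 − 10.13) = 129.15 × 10⁶ N·mm.
M_n = 129.15 kN·m.

M_n ≈ 129 kN·m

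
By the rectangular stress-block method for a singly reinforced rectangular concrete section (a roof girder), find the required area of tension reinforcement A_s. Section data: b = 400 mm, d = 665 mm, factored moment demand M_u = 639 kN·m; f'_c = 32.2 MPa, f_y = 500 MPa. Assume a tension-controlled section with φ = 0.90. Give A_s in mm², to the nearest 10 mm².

M_n = M_u/φ = 639/0.90 = 710 kN·m.
With M_n = 0.85 f'_c a b (d − a/2), solve the quadratic for a:
a = d − √(d² − 2M_n/(0.85 f'_c b)) = 665 − √(665² − 2 × 710×10⁶/(0.85 × 32.2 × 400)) = 105.96 mm.
A_s = 0.85 f'_c a b / f_y = 0.85 × 32.2 × 105.96 × 400 / 500 = 2320.1 mm².

A_s ≈ 2320 mm²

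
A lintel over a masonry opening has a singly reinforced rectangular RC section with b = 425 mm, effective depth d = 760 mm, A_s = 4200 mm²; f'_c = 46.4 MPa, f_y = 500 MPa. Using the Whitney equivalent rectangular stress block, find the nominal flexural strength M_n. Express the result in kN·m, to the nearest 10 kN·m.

M_n ≈ 1460 kN·m

T = A_s f_y = 4200 × 500 = 2100000 N = 2100 kN.
From C = T: a = T/(0.85 f'_c b) = 2100000/(0.85 × 46.4 × 425) = 125.28 mm.
M_n = T(d − a/2) = 2100 kN × (760 − 62.64) mm = 1464.46 kN·m.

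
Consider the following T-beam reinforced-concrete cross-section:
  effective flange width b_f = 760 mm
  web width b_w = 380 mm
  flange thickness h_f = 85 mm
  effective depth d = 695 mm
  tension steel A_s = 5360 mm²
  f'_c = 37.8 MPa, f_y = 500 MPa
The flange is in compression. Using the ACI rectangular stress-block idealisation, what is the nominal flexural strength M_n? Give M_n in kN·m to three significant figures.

Tension: T = A_s f_y = 5360 × 500 = 2680000 N.
Try a within the flange: a = T/(0.85 f'_c b_f) = 2680000/(0.85 × 37.8 × 760) = 109.75 mm.
a = 109.75 > h_f = 85 mm: the block extends into the web. Split into flange-overhang and web parts.
C_f = 0.85 f'_c (b_f − b_w) h_f = 0.85 × 37.8 × (760 − 380) × 85 = 1037799 N.
Remaining web compression depth: a_w = (T − C_f)/(0.85 f'_c b_w) = (2680000 − 1037799)/(0.85 × 37.8 × 380) = 134.50 mm.
M_n = C_f(d − h_f/2) + (T − C_f)(d − a_w/2) = 1037799 × (695 − 42.5) + 1642201 × (695 − 67.25) = 677.16 + 1030.89 = 1708.05 × 10⁶ N·mm.
M_n = 1708.05 kN·m.

M_n ≈ 1710 kN·m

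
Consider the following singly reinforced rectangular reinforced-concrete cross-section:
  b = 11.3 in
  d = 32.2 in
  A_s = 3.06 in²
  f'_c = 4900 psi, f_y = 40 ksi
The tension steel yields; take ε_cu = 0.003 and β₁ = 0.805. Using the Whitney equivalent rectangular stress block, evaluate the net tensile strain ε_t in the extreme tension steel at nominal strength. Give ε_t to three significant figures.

ε_t ≈ 0.0269

a = A_s f_y/(0.85 f'_c b) = 2.601 in.
β₁ = 0.805, so c = a/β₁ = 2.601/0.805 = 3.231 in.
From the linear strain diagram with ε_cu = 0.003: ε_t = 0.003 (d − c)/c = 0.003 × (32.2 − 3.231)/3.231 = 0.0269.
Since ε_t ≥ 0.005, the section is tension-controlled.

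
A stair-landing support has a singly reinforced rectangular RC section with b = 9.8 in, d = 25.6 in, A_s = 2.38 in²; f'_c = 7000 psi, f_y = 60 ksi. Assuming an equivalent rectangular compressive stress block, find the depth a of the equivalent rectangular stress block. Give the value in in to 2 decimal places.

a ≈ 2.45 in

T = A_s f_y = 2.38 × 60 = 142.8 kips.
a = T/(0.85 f'_c b) = 142.8/(0.85 × 7 × 9.8) = 2.45 in.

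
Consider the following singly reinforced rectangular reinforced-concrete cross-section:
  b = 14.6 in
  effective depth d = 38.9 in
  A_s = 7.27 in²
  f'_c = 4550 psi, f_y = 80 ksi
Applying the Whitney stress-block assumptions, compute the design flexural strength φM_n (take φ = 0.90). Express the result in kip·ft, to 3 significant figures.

T = A_s f_y = 7.27 × 80 = 581.6 kips.
a = T/(0.85 f'_c b) = 581.6/(0.85 × 4.55 × 14.6) = 10.300 in.
M_n = T(d − a/2) = 581.6 × (38.9 − 5.15) = 19629.0 kip·in = 19629.0/12 = 1635.75 kip·ft.
φM_n = 0.90 × 1635.75 = 1472.18 kip·ft.

φM_n ≈ 1470 kip·ft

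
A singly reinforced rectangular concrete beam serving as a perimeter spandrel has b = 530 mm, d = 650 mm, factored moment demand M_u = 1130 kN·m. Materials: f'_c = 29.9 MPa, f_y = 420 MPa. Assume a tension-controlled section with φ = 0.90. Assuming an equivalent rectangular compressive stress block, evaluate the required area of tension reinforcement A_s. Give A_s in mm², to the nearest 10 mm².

M_n = M_u/φ = 1130/0.90 = 1255.56 kN·m.
With M_n = 0.85 f'_c a b (d − a/2), solve the quadratic for a:
a = d − √(d² − 2M_n/(0.85 f'_c b)) = 650 − √(650² − 2 × 1255.56×10⁶/(0.85 × 29.9 × 530)) = 164.12 mm.
A_s = 0.85 f'_c a b / f_y = 0.85 × 29.9 × 164.12 × 530 / 420 = 5263.5 mm².

A_s ≈ 5260 mm²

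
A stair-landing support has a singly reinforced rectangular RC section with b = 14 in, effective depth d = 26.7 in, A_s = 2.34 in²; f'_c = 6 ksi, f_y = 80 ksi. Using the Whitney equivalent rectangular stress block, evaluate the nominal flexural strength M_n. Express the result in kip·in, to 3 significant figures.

T = A_s f_y = 2.34 × 80 = 187.2 kips.
a = T/(0.85 f'_c b) = 187.2/(0.85 × 6 × 14) = 2.622 in.
M_n = T(d − a/2) = 187.2 × (26.7 − 1.311) = 4752.8 kip·in.

M_n ≈ 4750 kip·in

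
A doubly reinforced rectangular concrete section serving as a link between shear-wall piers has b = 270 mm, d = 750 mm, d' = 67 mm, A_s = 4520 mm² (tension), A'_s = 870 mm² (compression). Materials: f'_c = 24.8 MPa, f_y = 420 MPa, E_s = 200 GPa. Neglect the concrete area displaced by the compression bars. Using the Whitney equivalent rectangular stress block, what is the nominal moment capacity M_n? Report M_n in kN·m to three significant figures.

M_n ≈ 1190 kN·m

Assume both tension and compression steel yield.
Net tension couple steel: A_s − A'_s = 3650 mm².
a = (A_s − A'_s) f_y / (0.85 f'_c b) = 1533000/(0.85 × 24.8 × 270) = 269.34 mm.
c = a/β₁ = 269.34/0.85 = 316.87 mm; ε'_s = 0.003(c − d')/c = 0.0024 ≥ f_y/E_s = 0.0021, so compression steel does yield.
M_n = (A_s − A'_s) f_y (d − a/2) + A'_s f_y (d − d') = [1533000 × (750 − 134.67) + 365400 × (750 − 67)] × 10⁻⁶ = 943.30 + 249.57 = 1192.87 kN·m.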